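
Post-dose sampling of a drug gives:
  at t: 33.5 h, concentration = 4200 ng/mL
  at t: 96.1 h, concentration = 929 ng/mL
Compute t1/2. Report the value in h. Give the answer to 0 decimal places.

k = ln(C₁/C₂) / (t₂ − t₁) = ln(4200/929) / (96.1 − 33.5)
  = 1.509 / 62.60 = 0.02411 h⁻¹
t½ = ln2 / k = 0.693147 / 0.02411 = 28.75 h

29 h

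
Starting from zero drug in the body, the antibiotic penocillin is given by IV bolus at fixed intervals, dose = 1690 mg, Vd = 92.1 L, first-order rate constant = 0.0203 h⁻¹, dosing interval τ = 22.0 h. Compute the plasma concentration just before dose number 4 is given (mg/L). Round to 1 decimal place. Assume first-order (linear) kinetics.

24.1 mg/L

C₀ per dose = Dose / Vd = 1690 / 92.1 = 18.35 mg/L
Fraction remaining after one interval: r = e^(−kτ) = e^(−0.02030 × 22.0) = 0.6398
Before dose 4, 3 doses have been given (aged 1τ, 2τ, 3τ).
C_trough = C₀ × (r + r² + … + r^3) = C₀ × r(1−r^3)/(1−r)
        = 18.35 × 0.6398 × (1 − 0.2619) / (1 − 0.6398) = 24.06 mg/L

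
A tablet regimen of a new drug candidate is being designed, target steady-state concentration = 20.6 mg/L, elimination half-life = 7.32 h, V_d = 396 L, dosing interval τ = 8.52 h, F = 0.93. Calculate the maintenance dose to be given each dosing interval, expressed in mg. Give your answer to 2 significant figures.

7100 mg

k = ln2 / t½ = 0.693147 / 7.32 = 0.09469 h⁻¹
CL = k × Vd = 0.09469 × 396 = 37.50 L/h
At steady state, F × (Dose/τ) = Css × CL.
Dose = Css × CL × τ / F = 20.6 × 37.50 × 8.52 / 0.93 = 7077 mg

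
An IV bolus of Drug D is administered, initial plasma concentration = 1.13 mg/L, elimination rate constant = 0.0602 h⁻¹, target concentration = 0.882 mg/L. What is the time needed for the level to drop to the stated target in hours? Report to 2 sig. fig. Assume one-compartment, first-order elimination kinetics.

t = ln(C₀ / C) / k = ln(1.130 / 0.882) / 0.06020
  = ln(1.281) / 0.06020 = 0.2476 / 0.06020 = 4.113 h

4.1 h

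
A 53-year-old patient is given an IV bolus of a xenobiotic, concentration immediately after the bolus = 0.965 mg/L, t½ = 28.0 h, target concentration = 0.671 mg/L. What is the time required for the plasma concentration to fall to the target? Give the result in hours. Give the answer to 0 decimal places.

15 h

k = ln2 / t½ = 0.693147 / 28.0 = 0.02476 h⁻¹
t = ln(C₀ / C) / k = ln(0.9650 / 0.671) / 0.02476
  = ln(1.438) / 0.02476 = 0.3633 / 0.02476 = 14.67 h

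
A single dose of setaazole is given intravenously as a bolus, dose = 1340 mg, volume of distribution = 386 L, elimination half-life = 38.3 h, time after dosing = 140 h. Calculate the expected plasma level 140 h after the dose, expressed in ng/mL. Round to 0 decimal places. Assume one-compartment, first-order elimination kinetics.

276 ng/mL

C₀ = Dose / Vd = 1340 / 386 = 3.472 mg/L
k = ln2 / t½ = 0.693147 / 38.3 = 0.01810 h⁻¹
C = C₀ · e^(−k·t) = 3.472 × e^(−0.01810 × 140)
  = 3.472 × 0.07934 = 0.2755 mg/L
Convert: 0.2755 mg/L × 1000 = 275.5 ng/mL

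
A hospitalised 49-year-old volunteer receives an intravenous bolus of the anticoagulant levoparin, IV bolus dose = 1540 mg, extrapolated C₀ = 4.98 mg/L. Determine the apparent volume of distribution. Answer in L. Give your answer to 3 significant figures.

309 L

Vd = Dose / C₀ = 1540 / 4.98 = 309.2 L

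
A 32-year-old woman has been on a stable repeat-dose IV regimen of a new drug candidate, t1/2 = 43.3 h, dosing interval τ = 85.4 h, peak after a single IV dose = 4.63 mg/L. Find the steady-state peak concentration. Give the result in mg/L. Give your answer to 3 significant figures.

6.21 mg/L

k = ln2 / t½ = 0.693147 / 43.3 = 0.01601 h⁻¹
e^(−kτ) = e^(−0.01601 × 85.4) = 0.2548
Accumulation ratio R = 1 / (1 − e^(−kτ)) = 1 / (1 − 0.2548) = 1.342
Steady-state peak = C₀ × R = 4.63 × 1.342 = 6.213 mg/L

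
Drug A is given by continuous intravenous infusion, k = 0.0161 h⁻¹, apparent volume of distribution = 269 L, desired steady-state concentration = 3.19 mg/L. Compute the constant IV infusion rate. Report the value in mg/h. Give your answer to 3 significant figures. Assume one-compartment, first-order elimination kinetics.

13.8 mg/h

CL = k × Vd = 0.01610 × 269 = 4.331 L/h
At steady state, infusion rate R₀ = Css × CL = 3.19 × 4.331 = 13.82 mg/h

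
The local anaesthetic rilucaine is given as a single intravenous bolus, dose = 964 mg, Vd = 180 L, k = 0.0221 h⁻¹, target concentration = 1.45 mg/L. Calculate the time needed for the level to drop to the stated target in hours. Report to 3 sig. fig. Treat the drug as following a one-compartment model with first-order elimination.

59.1 h

C₀ = Dose / Vd = 964.0 / 180 = 5.356 mg/L
t = ln(C₀ / C) / k = ln(5.356 / 1.45) / 0.02210
  = ln(3.694) / 0.02210 = 1.307 / 0.02210 = 59.14 h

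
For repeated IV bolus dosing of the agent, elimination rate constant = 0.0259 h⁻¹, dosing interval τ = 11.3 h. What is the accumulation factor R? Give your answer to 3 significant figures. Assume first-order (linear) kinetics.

3.94

e^(−kτ) = e^(−0.02590 × 11.3) = 0.7463
Accumulation ratio R = 1 / (1 − e^(−kτ)) = 1 / (1 − 0.7463) = 3.942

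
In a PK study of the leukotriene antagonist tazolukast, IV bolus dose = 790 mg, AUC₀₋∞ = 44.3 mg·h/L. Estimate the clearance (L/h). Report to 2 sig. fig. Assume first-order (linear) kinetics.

18 L/h

CL = Dose / AUC = 790 / 44.3 = 17.83 L/h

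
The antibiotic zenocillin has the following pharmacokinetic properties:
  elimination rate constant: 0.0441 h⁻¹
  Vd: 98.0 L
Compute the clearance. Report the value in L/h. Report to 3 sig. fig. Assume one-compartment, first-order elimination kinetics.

4.32 L/h

CL = k × Vd = 0.0441 × 98.0 = 4.322 L/h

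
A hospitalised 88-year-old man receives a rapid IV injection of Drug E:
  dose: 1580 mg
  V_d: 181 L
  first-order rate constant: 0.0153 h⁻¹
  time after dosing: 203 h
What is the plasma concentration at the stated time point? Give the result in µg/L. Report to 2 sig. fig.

C₀ = Dose / Vd = 1580 / 181 = 8.729 mg/L
C = C₀ · e^(−k·t) = 8.729 × e^(−0.01530 × 203)
  = 8.729 × 0.04478 = 0.3909 mg/L
Convert: 0.3909 mg/L × 1000 = 390.9 µg/L

390 µg/L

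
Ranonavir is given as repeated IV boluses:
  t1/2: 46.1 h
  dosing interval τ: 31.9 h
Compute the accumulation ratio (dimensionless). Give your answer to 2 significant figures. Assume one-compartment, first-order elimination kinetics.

2.6

k = ln2 / t½ = 0.693147 / 46.1 = 0.01504 h⁻¹
e^(−kτ) = e^(−0.01504 × 31.9) = 0.6189
Accumulation ratio R = 1 / (1 − e^(−kτ)) = 1 / (1 − 0.6189) = 2.624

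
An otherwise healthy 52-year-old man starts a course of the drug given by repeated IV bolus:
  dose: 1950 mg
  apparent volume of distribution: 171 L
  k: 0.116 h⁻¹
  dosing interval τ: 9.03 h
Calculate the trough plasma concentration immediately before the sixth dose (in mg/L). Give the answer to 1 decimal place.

C₀ per dose = Dose / Vd = 1950 / 171 = 11.40 mg/L
Fraction remaining after one interval: r = e^(−kτ) = e^(−0.1160 × 9.03) = 0.3508
Before dose 6, 5 doses have been given (aged 1τ, 2τ, 3τ, 4τ, 5τ).
C_trough = C₀ × (r + r² + … + r^5) = C₀ × r(1−r^5)/(1−r)
        = 11.40 × 0.3508 × (1 − 0.005312) / (1 − 0.3508) = 6.127 mg/L

6.1 mg/L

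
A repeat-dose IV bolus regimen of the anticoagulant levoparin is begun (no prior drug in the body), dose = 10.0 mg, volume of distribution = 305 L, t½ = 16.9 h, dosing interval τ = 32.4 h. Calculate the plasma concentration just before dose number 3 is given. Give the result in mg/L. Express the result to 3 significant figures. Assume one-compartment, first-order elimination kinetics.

0.0110 mg/L

C₀ per dose = Dose / Vd = 10.0 / 305 = 0.03279 mg/L
k = ln2 / t½ = 0.693147 / 16.9 = 0.04101 h⁻¹
Fraction remaining after one interval: r = e^(−kτ) = e^(−0.04101 × 32.4) = 0.2648
Before dose 3, 2 doses have been given (aged 1τ, 2τ).
C_trough = C₀ × (r + r²) = 0.03279 × (0.2648 + 0.07012) = 0.01098 mg/L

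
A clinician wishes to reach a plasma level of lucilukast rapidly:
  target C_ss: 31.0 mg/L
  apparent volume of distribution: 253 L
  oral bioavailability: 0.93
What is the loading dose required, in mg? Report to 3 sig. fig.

8430 mg

LD = Css × Vd / F = 31.0 × 253 / 0.93 = 8433 mg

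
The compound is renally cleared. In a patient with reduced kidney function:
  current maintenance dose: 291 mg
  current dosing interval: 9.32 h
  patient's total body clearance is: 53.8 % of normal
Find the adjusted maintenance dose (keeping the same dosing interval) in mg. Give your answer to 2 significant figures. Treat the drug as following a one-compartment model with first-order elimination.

To keep the same average steady-state level, dosing rate must scale with clearance.
CL ratio = 53.8 / 100 = 0.5380
New dose (same interval) = 291 × 0.5380 = 156.6 mg

160 mg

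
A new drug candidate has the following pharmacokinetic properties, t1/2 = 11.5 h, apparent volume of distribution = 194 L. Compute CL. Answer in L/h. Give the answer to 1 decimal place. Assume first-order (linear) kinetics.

11.7 L/h

k = ln2 / t½ = 0.693147 / 11.5 = 0.06027 h⁻¹
CL = k × Vd = 0.06027 × 194 = 11.69 L/h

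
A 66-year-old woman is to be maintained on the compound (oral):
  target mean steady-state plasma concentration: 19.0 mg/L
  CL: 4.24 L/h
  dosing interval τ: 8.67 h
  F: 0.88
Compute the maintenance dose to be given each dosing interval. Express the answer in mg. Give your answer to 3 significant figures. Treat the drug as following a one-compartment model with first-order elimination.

794 mg

At steady state, F × (Dose/τ) = Css × CL.
Dose = Css × CL × τ / F = 19.0 × 4.240 × 8.67 / 0.88 = 793.7 mg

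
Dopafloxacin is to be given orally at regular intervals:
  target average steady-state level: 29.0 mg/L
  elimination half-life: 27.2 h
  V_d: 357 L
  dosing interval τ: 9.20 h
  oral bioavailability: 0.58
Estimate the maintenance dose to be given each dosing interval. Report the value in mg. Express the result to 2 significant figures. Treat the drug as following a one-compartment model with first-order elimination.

k = ln2 / t½ = 0.693147 / 27.2 = 0.02548 h⁻¹
CL = k × Vd = 0.02548 × 357 = 9.096 L/h
At steady state, F × (Dose/τ) = Css × CL.
Dose = Css × CL × τ / F = 29.0 × 9.096 × 9.20 / 0.58 = 4184 mg

4200 mg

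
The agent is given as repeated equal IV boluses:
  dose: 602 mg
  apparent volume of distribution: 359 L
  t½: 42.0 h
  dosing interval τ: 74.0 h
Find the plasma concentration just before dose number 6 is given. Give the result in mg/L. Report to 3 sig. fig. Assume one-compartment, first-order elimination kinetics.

0.700 mg/L

C₀ per dose = Dose / Vd = 602 / 359 = 1.677 mg/L
k = ln2 / t½ = 0.693147 / 42.0 = 0.01650 h⁻¹
Fraction remaining after one interval: r = e^(−kτ) = e^(−0.01650 × 74.0) = 0.2949
Before dose 6, 5 doses have been given (aged 1τ, 2τ, 3τ, 4τ, 5τ).
C_trough = C₀ × (r + r² + … + r^5) = C₀ × r(1−r^5)/(1−r)
        = 1.677 × 0.2949 × (1 − 0.002230) / (1 − 0.2949) = 0.6998 mg/L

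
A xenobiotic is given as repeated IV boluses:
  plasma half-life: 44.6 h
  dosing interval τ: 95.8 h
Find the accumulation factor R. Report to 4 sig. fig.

1.291

k = ln2 / t½ = 0.693147 / 44.6 = 0.01554 h⁻¹
e^(−kτ) = e^(−0.01554 × 95.8) = 0.2257
Accumulation ratio R = 1 / (1 − e^(−kτ)) = 1 / (1 − 0.2257) = 1.291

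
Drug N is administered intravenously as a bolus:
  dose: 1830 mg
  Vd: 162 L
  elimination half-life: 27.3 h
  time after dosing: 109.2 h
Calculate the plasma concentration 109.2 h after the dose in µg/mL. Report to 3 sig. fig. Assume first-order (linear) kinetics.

0.706 µg/mL

C₀ = Dose / Vd = 1830 / 162 = 11.30 mg/L
k = ln2 / t½ = 0.693147 / 27.3 = 0.02539 h⁻¹
t / t½ = 109.2 / 27.3 = 4 half-lives
C = C₀ × (1/2)^4 = 11.30 × 0.06250 = 0.7063 mg/L
(0.7063 mg/L = 0.7063 µg/mL)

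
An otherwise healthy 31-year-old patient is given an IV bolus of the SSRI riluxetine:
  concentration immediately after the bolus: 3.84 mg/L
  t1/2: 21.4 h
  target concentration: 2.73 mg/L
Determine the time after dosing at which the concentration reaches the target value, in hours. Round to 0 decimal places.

11 h

k = ln2 / t½ = 0.693147 / 21.4 = 0.03239 h⁻¹
t = ln(C₀ / C) / k = ln(3.840 / 2.73) / 0.03239
  = ln(1.407) / 0.03239 = 0.3415 / 0.03239 = 10.54 h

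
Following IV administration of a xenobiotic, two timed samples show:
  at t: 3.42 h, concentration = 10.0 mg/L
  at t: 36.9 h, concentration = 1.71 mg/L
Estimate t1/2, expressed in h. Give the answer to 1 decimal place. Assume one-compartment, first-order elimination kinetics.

13.1 h

k = ln(C₁/C₂) / (t₂ − t₁) = ln(10.0/1.71) / (36.9 − 3.42)
  = 1.766 / 33.48 = 0.05275 h⁻¹
t½ = ln2 / k = 0.693147 / 0.05275 = 13.14 h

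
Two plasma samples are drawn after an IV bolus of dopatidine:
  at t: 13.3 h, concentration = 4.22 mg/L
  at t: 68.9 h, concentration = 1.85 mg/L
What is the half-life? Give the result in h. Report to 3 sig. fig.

k = ln(C₁/C₂) / (t₂ − t₁) = ln(4.22/1.85) / (68.9 − 13.3)
  = 0.8246 / 55.60 = 0.01483 h⁻¹
t½ = ln2 / k = 0.693147 / 0.01483 = 46.74 h

46.7 h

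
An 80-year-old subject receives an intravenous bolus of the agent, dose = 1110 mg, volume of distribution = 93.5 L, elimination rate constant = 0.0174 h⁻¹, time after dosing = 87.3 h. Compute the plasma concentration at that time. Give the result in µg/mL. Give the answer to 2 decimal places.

2.60 µg/mL

C₀ = Dose / Vd = 1110 / 93.5 = 11.87 mg/L
C = C₀ · e^(−k·t) = 11.87 × e^(−0.01740 × 87.3)
  = 11.87 × 0.2189 = 2.598 mg/L
(2.598 mg/L = 2.598 µg/mL)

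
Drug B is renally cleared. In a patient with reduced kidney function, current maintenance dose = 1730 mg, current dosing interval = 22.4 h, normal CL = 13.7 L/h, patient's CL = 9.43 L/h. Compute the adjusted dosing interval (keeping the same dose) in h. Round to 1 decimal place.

32.5 h

To keep the same average steady-state level, dosing rate must scale with clearance.
CL ratio = 9.43 / 13.7 = 0.6883
New interval (same dose) = 22.4 / 0.6883 = 32.54 h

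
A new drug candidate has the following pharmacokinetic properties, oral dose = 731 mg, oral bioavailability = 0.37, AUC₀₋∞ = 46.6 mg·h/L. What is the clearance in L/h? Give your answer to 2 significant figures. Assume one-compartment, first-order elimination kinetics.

CL = F·Dose / AUC = 0.37 × 731 / 46.6 = 5.804 L/h

5.8 L/h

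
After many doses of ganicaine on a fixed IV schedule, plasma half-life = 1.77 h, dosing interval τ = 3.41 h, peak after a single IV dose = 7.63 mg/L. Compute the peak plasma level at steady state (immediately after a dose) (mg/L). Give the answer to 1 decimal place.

10.4 mg/L

k = ln2 / t½ = 0.693147 / 1.77 = 0.3916 h⁻¹
e^(−kτ) = e^(−0.3916 × 3.41) = 0.2631
Accumulation ratio R = 1 / (1 − e^(−kτ)) = 1 / (1 − 0.2631) = 1.357
Steady-state peak = C₀ × R = 7.63 × 1.357 = 10.35 mg/L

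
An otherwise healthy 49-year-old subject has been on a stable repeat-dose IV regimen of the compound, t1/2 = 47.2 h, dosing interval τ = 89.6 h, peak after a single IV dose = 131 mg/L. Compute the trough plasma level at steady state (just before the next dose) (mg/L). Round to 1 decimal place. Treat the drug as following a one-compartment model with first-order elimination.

k = ln2 / t½ = 0.693147 / 47.2 = 0.01469 h⁻¹
e^(−kτ) = e^(−0.01469 × 89.6) = 0.2681
Accumulation ratio R = 1 / (1 − e^(−kτ)) = 1 / (1 − 0.2681) = 1.366
Steady-state trough = C₀ × R × e^(−kτ) = 131 × 1.366 × 0.2681 = 47.98 mg/L

48.0 mg/L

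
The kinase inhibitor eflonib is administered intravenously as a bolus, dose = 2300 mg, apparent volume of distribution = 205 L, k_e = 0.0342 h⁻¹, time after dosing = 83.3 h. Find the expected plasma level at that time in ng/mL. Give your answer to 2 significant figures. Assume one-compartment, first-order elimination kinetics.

650 ng/mL

C₀ = Dose / Vd = 2300 / 205 = 11.22 mg/L
C = C₀ · e^(−k·t) = 11.22 × e^(−0.03420 × 83.3)
  = 11.22 × 0.05791 = 0.6498 mg/L
Convert: 0.6498 mg/L × 1000 = 649.8 ng/mL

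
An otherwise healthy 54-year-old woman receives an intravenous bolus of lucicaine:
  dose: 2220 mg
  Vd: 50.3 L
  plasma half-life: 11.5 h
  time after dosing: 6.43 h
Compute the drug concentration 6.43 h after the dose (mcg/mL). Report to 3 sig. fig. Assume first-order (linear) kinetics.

30.0 mcg/mL

C₀ = Dose / Vd = 2220 / 50.3 = 44.14 mg/L
k = ln2 / t½ = 0.693147 / 11.5 = 0.06027 h⁻¹
C = C₀ · e^(−k·t) = 44.14 × e^(−0.06027 × 6.43)
  = 44.14 × 0.6787 = 29.96 mg/L
(29.96 mg/L = 29.96 mcg/mL)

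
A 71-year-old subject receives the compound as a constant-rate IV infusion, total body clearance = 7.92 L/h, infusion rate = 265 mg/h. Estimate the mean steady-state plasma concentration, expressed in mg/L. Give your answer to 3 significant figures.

33.5 mg/L

At steady state Css = R₀ / CL = 265 / 7.920 = 33.46 mg/L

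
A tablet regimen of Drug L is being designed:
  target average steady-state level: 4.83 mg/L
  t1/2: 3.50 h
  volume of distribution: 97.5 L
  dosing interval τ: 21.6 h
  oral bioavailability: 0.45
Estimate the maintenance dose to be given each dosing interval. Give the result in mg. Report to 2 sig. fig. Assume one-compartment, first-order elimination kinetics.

4500 mg

k = ln2 / t½ = 0.693147 / 3.50 = 0.1980 h⁻¹
CL = k × Vd = 0.1980 × 97.5 = 19.31 L/h
At steady state, F × (Dose/τ) = Css × CL.
Dose = Css × CL × τ / F = 4.83 × 19.31 × 21.6 / 0.45 = 4477 mg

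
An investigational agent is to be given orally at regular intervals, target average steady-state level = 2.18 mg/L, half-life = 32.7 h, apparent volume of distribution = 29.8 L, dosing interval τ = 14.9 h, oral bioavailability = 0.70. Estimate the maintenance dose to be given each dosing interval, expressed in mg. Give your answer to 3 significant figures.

29.3 mg

k = ln2 / t½ = 0.693147 / 32.7 = 0.02120 h⁻¹
CL = k × Vd = 0.02120 × 29.8 = 0.6318 L/h
At steady state, F × (Dose/τ) = Css × CL.
Dose = Css × CL × τ / F = 2.18 × 0.6318 × 14.9 / 0.70 = 29.32 mg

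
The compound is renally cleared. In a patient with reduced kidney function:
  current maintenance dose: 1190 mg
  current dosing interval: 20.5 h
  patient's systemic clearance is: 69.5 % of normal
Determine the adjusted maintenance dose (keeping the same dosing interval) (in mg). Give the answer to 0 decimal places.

827 mg

To keep the same average steady-state level, dosing rate must scale with clearance.
CL ratio = 69.5 / 100 = 0.6950
New dose (same interval) = 1190 × 0.6950 = 827.1 mg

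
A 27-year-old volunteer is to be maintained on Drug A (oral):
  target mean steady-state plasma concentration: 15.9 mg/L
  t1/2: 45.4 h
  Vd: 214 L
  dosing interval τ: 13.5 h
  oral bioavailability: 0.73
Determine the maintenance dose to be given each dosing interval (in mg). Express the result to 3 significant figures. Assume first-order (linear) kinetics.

961 mg

k = ln2 / t½ = 0.693147 / 45.4 = 0.01527 h⁻¹
CL = k × Vd = 0.01527 × 214 = 3.268 L/h
At steady state, F × (Dose/τ) = Css × CL.
Dose = Css × CL × τ / F = 15.9 × 3.268 × 13.5 / 0.73 = 960.9 mg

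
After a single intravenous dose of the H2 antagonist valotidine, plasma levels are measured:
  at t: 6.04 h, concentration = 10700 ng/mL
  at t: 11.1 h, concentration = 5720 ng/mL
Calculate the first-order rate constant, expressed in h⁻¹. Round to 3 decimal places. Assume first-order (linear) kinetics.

0.124 h⁻¹

k = ln(C₁/C₂) / (t₂ − t₁) = ln(10700/5720) / (11.1 − 6.04)
  = 0.6263 / 5.060 = 0.1238 h⁻¹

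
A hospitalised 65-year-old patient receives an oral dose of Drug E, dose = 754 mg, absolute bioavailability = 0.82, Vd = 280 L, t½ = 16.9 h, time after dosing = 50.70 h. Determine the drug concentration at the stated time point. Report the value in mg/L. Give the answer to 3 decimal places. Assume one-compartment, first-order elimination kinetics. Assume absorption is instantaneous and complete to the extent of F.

Amount reaching circulation = F × Dose = 0.82 × 754.0 = 618.3 mg
C₀ = F·Dose / Vd = 618.3 / 280 = 2.208 mg/L
k = ln2 / t½ = 0.693147 / 16.9 = 0.04101 h⁻¹
t / t½ = 50.70 / 16.9 = 3 half-lives
C = C₀ × (1/2)^3 = 2.208 × 0.1250 = 0.2760 mg/L

0.276 mg/L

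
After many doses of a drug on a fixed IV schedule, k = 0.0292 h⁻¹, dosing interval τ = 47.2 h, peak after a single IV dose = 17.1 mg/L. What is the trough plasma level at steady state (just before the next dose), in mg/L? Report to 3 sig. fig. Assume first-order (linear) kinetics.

5.76 mg/L

e^(−kτ) = e^(−0.02920 × 47.2) = 0.2520
Accumulation ratio R = 1 / (1 − e^(−kτ)) = 1 / (1 − 0.2520) = 1.337
Steady-state trough = C₀ × R × e^(−kτ) = 17.1 × 1.337 × 0.2520 = 5.761 mg/L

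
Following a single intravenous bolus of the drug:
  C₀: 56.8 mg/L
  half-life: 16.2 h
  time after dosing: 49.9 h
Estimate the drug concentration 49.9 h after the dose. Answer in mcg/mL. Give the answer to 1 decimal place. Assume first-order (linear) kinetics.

6.7 mcg/mL

k = ln2 / t½ = 0.693147 / 16.2 = 0.04279 h⁻¹
C = C₀ · e^(−k·t) = 56.80 × e^(−0.04279 × 49.9)
  = 56.80 × 0.1182 = 6.714 mg/L
(6.714 mg/L = 6.714 mcg/mL)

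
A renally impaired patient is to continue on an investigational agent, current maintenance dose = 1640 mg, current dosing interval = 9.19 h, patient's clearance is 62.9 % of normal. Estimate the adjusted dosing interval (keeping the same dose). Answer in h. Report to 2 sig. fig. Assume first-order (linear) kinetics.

To keep the same average steady-state level, dosing rate must scale with clearance.
CL ratio = 62.9 / 100 = 0.6290
New interval (same dose) = 9.19 / 0.6290 = 14.61 h

15 h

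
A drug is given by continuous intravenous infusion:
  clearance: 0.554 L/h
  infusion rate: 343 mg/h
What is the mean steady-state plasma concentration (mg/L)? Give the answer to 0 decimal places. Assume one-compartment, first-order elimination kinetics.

619 mg/L

At steady state Css = R₀ / CL = 343 / 0.5540 = 619.1 mg/L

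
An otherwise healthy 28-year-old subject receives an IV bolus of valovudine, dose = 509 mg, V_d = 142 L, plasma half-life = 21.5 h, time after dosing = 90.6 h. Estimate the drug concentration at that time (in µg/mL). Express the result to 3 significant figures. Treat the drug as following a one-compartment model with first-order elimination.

0.193 µg/mL

C₀ = Dose / Vd = 509.0 / 142 = 3.585 mg/L
k = ln2 / t½ = 0.693147 / 21.5 = 0.03224 h⁻¹
C = C₀ · e^(−k·t) = 3.585 × e^(−0.03224 × 90.6)
  = 3.585 × 0.05388 = 0.1932 mg/L
(0.1932 mg/L = 0.1932 µg/mL)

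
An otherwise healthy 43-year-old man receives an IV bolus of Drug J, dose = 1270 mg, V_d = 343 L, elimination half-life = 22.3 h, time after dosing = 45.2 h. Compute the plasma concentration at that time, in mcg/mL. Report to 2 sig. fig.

C₀ = Dose / Vd = 1270 / 343 = 3.703 mg/L
k = ln2 / t½ = 0.693147 / 22.3 = 0.03108 h⁻¹
C = C₀ · e^(−k·t) = 3.703 × e^(−0.03108 × 45.2)
  = 3.703 × 0.2454 = 0.9087 mg/L
(0.9087 mg/L = 0.9087 mcg/mL)

0.91 mcg/mL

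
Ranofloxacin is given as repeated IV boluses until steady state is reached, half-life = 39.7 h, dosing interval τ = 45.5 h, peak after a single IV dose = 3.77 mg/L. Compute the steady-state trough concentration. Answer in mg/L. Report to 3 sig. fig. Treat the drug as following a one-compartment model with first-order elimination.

3.11 mg/L

k = ln2 / t½ = 0.693147 / 39.7 = 0.01746 h⁻¹
e^(−kτ) = e^(−0.01746 × 45.5) = 0.4518
Accumulation ratio R = 1 / (1 − e^(−kτ)) = 1 / (1 − 0.4518) = 1.824
Steady-state trough = C₀ × R × e^(−kτ) = 3.77 × 1.824 × 0.4518 = 3.107 mg/L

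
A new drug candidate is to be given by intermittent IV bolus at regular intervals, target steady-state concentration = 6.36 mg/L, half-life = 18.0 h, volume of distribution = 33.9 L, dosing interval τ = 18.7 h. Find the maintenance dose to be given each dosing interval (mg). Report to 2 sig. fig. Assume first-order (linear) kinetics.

k = ln2 / t½ = 0.693147 / 18.0 = 0.03851 h⁻¹
CL = k × Vd = 0.03851 × 33.9 = 1.305 L/h
At steady state, Dose/τ = Css × CL.
Dose = Css × CL × τ = 6.36 × 1.305 × 18.7 = 155.2 mg

160 mg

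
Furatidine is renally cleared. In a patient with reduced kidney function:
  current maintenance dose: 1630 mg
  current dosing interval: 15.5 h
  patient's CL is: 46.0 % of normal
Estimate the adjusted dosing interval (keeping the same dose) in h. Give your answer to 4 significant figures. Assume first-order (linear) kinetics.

33.70 h

To keep the same average steady-state level, dosing rate must scale with clearance.
CL ratio = 46.0 / 100 = 0.4600
New interval (same dose) = 15.5 / 0.4600 = 33.70 h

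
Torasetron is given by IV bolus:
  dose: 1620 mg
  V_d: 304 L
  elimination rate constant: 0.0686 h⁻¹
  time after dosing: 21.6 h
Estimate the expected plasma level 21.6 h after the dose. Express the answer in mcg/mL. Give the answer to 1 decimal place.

1.2 mcg/mL

C₀ = Dose / Vd = 1620 / 304 = 5.329 mg/L
C = C₀ · e^(−k·t) = 5.329 × e^(−0.06860 × 21.6)
  = 5.329 × 0.2272 = 1.211 mg/L
(1.211 mg/L = 1.211 mcg/mL)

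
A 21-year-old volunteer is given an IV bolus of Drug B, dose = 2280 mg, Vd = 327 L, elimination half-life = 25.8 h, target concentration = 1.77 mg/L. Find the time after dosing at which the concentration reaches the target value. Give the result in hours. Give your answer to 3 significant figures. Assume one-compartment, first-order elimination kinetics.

51.0 h

C₀ = Dose / Vd = 2280 / 327 = 6.972 mg/L
k = ln2 / t½ = 0.693147 / 25.8 = 0.02687 h⁻¹
t = ln(C₀ / C) / k = ln(6.972 / 1.77) / 0.02687
  = ln(3.939) / 0.02687 = 1.371 / 0.02687 = 51.02 h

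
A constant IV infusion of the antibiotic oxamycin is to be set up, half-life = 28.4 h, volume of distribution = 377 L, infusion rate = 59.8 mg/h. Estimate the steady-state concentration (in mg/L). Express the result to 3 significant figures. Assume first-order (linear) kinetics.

k = ln2 / t½ = 0.693147 / 28.4 = 0.02441 h⁻¹
CL = k × Vd = 0.02441 × 377 = 9.203 L/h
At steady state Css = R₀ / CL = 59.8 / 9.203 = 6.498 mg/L

6.50 mg/L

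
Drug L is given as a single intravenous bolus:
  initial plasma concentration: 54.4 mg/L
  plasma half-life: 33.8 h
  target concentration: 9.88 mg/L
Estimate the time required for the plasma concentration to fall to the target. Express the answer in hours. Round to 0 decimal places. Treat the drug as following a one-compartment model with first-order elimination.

83 h

k = ln2 / t½ = 0.693147 / 33.8 = 0.02051 h⁻¹
t = ln(C₀ / C) / k = ln(54.40 / 9.88) / 0.02051
  = ln(5.506) / 0.02051 = 1.706 / 0.02051 = 83.18 h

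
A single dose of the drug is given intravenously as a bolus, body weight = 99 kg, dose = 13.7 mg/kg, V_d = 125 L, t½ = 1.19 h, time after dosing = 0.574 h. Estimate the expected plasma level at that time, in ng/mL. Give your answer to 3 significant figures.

Total dose = 13.7 × 99 = 1356 mg
C₀ = Dose / Vd = 1356 / 125 = 10.85 mg/L
k = ln2 / t½ = 0.693147 / 1.19 = 0.5825 h⁻¹
C = C₀ · e^(−k·t) = 10.85 × e^(−0.5825 × 0.574)
  = 10.85 × 0.7158 = 7.766 mg/L
Convert: 7.766 mg/L × 1000 = 7766 ng/mL

7770 ng/mL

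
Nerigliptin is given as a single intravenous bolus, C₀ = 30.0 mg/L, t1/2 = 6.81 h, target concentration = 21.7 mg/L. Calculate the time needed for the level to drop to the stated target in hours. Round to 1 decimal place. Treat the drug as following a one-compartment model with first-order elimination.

k = ln2 / t½ = 0.693147 / 6.81 = 0.1018 h⁻¹
t = ln(C₀ / C) / k = ln(30.00 / 21.7) / 0.1018
  = ln(1.382) / 0.1018 = 0.3235 / 0.1018 = 3.178 h

3.2 h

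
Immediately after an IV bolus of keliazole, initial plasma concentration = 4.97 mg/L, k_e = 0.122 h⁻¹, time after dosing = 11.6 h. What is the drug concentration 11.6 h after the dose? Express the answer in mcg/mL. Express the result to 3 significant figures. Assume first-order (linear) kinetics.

1.21 mcg/mL

C = C₀ · e^(−k·t) = 4.970 × e^(−0.1220 × 11.6)
  = 4.970 × 0.2429 = 1.207 mg/L
(1.207 mg/L = 1.207 mcg/mL)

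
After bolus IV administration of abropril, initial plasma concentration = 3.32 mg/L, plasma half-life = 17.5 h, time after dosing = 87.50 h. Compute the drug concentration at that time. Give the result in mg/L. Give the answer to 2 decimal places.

k = ln2 / t½ = 0.693147 / 17.5 = 0.03961 h⁻¹
t / t½ = 87.50 / 17.5 = 5 half-lives
C = C₀ × (1/2)^5 = 3.320 × 0.03125 = 0.1038 mg/L

0.10 mg/L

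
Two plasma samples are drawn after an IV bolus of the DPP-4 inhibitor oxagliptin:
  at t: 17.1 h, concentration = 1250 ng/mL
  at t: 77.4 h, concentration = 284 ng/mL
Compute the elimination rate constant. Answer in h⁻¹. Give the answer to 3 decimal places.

k = ln(C₁/C₂) / (t₂ − t₁) = ln(1250/284) / (77.4 − 17.1)
  = 1.482 / 60.30 = 0.02458 h⁻¹

0.025 h⁻¹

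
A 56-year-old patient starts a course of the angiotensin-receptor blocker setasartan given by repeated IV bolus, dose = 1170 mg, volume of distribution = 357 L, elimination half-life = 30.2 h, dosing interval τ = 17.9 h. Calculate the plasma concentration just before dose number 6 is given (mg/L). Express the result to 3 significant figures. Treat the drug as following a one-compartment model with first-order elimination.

C₀ per dose = Dose / Vd = 1170 / 357 = 3.277 mg/L
k = ln2 / t½ = 0.693147 / 30.2 = 0.02295 h⁻¹
Fraction remaining after one interval: r = e^(−kτ) = e^(−0.02295 × 17.9) = 0.6631
Before dose 6, 5 doses have been given (aged 1τ, 2τ, 3τ, 4τ, 5τ).
C_trough = C₀ × (r + r² + … + r^5) = C₀ × r(1−r^5)/(1−r)
        = 3.277 × 0.6631 × (1 − 0.1282) / (1 − 0.6631) = 5.623 mg/L

5.62 mg/L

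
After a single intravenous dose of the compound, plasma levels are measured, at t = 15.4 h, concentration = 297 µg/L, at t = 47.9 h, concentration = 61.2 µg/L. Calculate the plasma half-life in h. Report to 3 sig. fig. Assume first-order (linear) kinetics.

14.3 h

k = ln(C₁/C₂) / (t₂ − t₁) = ln(297/61.2) / (47.9 − 15.4)
  = 1.580 / 32.50 = 0.04862 h⁻¹
t½ = ln2 / k = 0.693147 / 0.04862 = 14.26 h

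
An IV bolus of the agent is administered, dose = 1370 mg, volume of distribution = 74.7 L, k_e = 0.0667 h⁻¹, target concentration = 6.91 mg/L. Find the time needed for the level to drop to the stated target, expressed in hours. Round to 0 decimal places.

C₀ = Dose / Vd = 1370 / 74.7 = 18.34 mg/L
t = ln(C₀ / C) / k = ln(18.34 / 6.91) / 0.06670
  = ln(2.654) / 0.06670 = 0.9761 / 0.06670 = 14.63 h

15 h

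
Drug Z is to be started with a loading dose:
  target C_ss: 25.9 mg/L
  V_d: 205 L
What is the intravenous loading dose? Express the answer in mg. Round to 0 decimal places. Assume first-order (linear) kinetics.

5310 mg

LD = Css × Vd = 25.9 × 205 = 5310 mg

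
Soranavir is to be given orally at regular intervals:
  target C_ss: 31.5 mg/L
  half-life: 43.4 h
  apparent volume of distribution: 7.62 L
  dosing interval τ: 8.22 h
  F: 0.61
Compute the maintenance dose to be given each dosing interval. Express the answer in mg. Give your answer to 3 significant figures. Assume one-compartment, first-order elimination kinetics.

51.7 mg

k = ln2 / t½ = 0.693147 / 43.4 = 0.01597 h⁻¹
CL = k × Vd = 0.01597 × 7.62 = 0.1217 L/h
At steady state, F × (Dose/τ) = Css × CL.
Dose = Css × CL × τ / F = 31.5 × 0.1217 × 8.22 / 0.61 = 51.66 mg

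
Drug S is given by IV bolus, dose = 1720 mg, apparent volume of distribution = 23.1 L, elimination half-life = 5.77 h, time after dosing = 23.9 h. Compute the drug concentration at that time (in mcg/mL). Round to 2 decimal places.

4.22 mcg/mL

C₀ = Dose / Vd = 1720 / 23.1 = 74.46 mg/L
k = ln2 / t½ = 0.693147 / 5.77 = 0.1201 h⁻¹
C = C₀ · e^(−k·t) = 74.46 × e^(−0.1201 × 23.9)
  = 74.46 × 0.05668 = 4.220 mg/L
(4.220 mg/L = 4.220 mcg/mL)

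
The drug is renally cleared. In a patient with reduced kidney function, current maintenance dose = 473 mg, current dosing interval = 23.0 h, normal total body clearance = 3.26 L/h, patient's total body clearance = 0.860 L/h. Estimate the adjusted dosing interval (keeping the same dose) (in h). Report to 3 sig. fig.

87.2 h

To keep the same average steady-state level, dosing rate must scale with clearance.
CL ratio = 0.860 / 3.26 = 0.2638
New interval (same dose) = 23.0 / 0.2638 = 87.19 h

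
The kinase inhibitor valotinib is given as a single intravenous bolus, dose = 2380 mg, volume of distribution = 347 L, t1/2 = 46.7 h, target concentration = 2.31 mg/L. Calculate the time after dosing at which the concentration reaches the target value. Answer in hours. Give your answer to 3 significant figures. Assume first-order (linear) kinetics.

73.3 h

C₀ = Dose / Vd = 2380 / 347 = 6.859 mg/L
k = ln2 / t½ = 0.693147 / 46.7 = 0.01484 h⁻¹
t = ln(C₀ / C) / k = ln(6.859 / 2.31) / 0.01484
  = ln(2.969) / 0.01484 = 1.088 / 0.01484 = 73.32 h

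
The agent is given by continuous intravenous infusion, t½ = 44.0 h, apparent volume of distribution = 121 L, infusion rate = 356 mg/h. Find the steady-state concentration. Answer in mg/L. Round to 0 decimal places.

k = ln2 / t½ = 0.693147 / 44.0 = 0.01575 h⁻¹
CL = k × Vd = 0.01575 × 121 = 1.906 L/h
At steady state Css = R₀ / CL = 356 / 1.906 = 186.8 mg/L

187 mg/L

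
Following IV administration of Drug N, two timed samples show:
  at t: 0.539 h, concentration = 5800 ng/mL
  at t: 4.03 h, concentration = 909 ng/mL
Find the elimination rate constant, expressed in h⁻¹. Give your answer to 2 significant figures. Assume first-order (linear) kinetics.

k = ln(C₁/C₂) / (t₂ − t₁) = ln(5800/909) / (4.03 − 0.539)
  = 1.853 / 3.491 = 0.5308 h⁻¹

0.53 h⁻¹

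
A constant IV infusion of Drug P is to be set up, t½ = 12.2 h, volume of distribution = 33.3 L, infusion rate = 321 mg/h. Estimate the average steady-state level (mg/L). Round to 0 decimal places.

k = ln2 / t½ = 0.693147 / 12.2 = 0.05682 h⁻¹
CL = k × Vd = 0.05682 × 33.3 = 1.892 L/h
At steady state Css = R₀ / CL = 321 / 1.892 = 169.7 mg/L

170 mg/L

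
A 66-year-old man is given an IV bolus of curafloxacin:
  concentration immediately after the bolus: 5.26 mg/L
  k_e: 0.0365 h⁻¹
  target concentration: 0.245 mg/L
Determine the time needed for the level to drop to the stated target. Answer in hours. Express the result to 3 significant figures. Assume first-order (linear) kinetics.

t = ln(C₀ / C) / k = ln(5.260 / 0.245) / 0.03650
  = ln(21.47) / 0.03650 = 3.067 / 0.03650 = 84.03 h

84.0 h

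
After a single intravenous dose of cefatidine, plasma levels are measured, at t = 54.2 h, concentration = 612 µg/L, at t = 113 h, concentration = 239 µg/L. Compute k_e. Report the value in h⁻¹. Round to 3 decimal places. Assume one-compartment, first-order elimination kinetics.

0.016 h⁻¹

k = ln(C₁/C₂) / (t₂ − t₁) = ln(612/239) / (113 − 54.2)
  = 0.9403 / 58.80 = 0.01599 h⁻¹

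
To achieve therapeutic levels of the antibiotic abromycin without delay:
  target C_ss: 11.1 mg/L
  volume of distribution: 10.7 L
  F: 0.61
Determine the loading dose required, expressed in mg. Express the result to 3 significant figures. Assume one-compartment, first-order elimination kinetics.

LD = Css × Vd / F = 11.1 × 10.7 / 0.61 = 194.7 mg

195 mg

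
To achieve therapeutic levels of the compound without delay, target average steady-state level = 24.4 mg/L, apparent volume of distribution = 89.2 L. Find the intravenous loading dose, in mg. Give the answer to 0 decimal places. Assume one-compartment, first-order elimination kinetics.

LD = Css × Vd = 24.4 × 89.2 = 2176 mg

2176 mg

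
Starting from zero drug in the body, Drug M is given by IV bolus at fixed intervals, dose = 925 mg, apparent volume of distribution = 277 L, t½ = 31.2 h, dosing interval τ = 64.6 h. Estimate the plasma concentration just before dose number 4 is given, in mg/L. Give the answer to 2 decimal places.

C₀ per dose = Dose / Vd = 925 / 277 = 3.339 mg/L
k = ln2 / t½ = 0.693147 / 31.2 = 0.02222 h⁻¹
Fraction remaining after one interval: r = e^(−kτ) = e^(−0.02222 × 64.6) = 0.2380
Before dose 4, 3 doses have been given (aged 1τ, 2τ, 3τ).
C_trough = C₀ × (r + r² + … + r^3) = C₀ × r(1−r^3)/(1−r)
        = 3.339 × 0.2380 × (1 − 0.01348) / (1 − 0.2380) = 1.029 mg/L

1.03 mg/L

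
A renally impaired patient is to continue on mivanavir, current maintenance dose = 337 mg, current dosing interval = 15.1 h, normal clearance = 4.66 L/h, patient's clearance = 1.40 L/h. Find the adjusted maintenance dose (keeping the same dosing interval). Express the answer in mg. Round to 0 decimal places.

101 mg

To keep the same average steady-state level, dosing rate must scale with clearance.
CL ratio = 1.40 / 4.66 = 0.3004
New dose (same interval) = 337 × 0.3004 = 101.2 mg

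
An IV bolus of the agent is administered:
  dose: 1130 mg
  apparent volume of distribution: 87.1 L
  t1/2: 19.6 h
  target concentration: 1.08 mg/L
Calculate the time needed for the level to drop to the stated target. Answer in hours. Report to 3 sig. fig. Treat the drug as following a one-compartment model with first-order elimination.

C₀ = Dose / Vd = 1130 / 87.1 = 12.97 mg/L
k = ln2 / t½ = 0.693147 / 19.6 = 0.03536 h⁻¹
t = ln(C₀ / C) / k = ln(12.97 / 1.08) / 0.03536
  = ln(12.01) / 0.03536 = 2.486 / 0.03536 = 70.31 h

70.3 h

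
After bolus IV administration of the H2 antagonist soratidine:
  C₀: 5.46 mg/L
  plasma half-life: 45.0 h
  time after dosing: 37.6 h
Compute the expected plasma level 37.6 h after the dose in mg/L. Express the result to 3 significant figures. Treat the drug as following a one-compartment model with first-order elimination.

k = ln2 / t½ = 0.693147 / 45.0 = 0.01540 h⁻¹
C = C₀ · e^(−k·t) = 5.460 × e^(−0.01540 × 37.6)
  = 5.460 × 0.5604 = 3.060 mg/L

3.06 mg/L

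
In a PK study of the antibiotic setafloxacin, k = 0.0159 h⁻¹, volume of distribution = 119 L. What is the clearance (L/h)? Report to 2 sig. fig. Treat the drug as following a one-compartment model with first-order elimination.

1.9 L/h

CL = k × Vd = 0.0159 × 119 = 1.892 L/h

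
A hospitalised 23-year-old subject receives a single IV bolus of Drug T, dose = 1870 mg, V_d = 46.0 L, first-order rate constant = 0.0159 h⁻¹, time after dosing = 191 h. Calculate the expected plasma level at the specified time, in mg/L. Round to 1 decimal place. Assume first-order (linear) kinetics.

2.0 mg/L

C₀ = Dose / Vd = 1870 / 46.0 = 40.65 mg/L
C = C₀ · e^(−k·t) = 40.65 × e^(−0.01590 × 191)
  = 40.65 × 0.04798 = 1.950 mg/L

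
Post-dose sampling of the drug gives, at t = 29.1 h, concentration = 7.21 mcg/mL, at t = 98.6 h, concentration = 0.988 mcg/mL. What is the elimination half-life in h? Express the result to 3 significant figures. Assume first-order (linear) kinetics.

24.2 h

k = ln(C₁/C₂) / (t₂ − t₁) = ln(7.21/0.988) / (98.6 − 29.1)
  = 1.988 / 69.50 = 0.02860 h⁻¹
t½ = ln2 / k = 0.693147 / 0.02860 = 24.24 h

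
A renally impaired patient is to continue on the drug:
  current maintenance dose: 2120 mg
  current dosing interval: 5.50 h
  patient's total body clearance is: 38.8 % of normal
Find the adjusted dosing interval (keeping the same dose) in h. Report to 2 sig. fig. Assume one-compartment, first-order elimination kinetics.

14 h

To keep the same average steady-state level, dosing rate must scale with clearance.
CL ratio = 38.8 / 100 = 0.3880
New interval (same dose) = 5.50 / 0.3880 = 14.18 h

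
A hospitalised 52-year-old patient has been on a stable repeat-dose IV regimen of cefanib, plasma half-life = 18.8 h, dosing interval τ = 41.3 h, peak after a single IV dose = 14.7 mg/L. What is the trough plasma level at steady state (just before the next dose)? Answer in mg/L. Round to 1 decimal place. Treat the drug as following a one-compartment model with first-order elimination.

4.1 mg/L

k = ln2 / t½ = 0.693147 / 18.8 = 0.03687 h⁻¹
e^(−kτ) = e^(−0.03687 × 41.3) = 0.2181
Accumulation ratio R = 1 / (1 − e^(−kτ)) = 1 / (1 − 0.2181) = 1.279
Steady-state trough = C₀ × R × e^(−kτ) = 14.7 × 1.279 × 0.2181 = 4.101 mg/L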